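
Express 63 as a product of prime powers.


63 / 3 = 21
21 / 3 = 7
7 / 7 = 1
63 = 3^2 × 7


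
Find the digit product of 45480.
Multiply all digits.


4 × 5 × 4 × 8 × 0 = 0


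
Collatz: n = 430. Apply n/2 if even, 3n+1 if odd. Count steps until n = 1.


430 → 215 → 646 → 323 → 970 → 485 → 1456 → 728 → 364 → 182 → 91 → 274 → 137 → 412 → 206 → 103 → 310 → 155 → 466 → 233 → 700 → 350 → 175 → 526 → 263 → 790 → 395 → 1186 → 593 → 1780 → 890 → 445 → 1336 → 668 → 334 → 167 → 502 → 251 → 754 → 377 → 1132 → 566 → 283 → 850 → 425 → 1276 → 638 → 319 → 958 → 479 → 1438 → 719 → 2158 → 1079 → 3238 → 1619 → 4858 → 2429 → 7288 → 3644 → 1822 → 911 → 2734 → 1367 → 4102 → 2051 → 6154 → 3077 → 9232 → 4616 → 2308 → 1154 → 577 → 1732 → 866 → 433 → 1300 → 650 → 325 → 976 → 488 → 244 → 122 → 61 → 184 → 92 → 46 → 23 → 70 → 35 → 106 → 53 → 160 → 80 → 40 → 20 → 10 → 5 → 16 → 8 → 4 → 2 → 1
Total steps = 102

102 steps


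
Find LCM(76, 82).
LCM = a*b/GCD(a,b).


GCD(76, 82) = 2
LCM = 76*82/2 = 6232/2 = 3116

LCM = 3116


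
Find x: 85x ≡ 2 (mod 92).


GCD(85, 92) = 1, unique solution
a^(-1) mod 92 = 13
x = 13 * 2 mod 92 = 26

x ≡ 26 (mod 92)


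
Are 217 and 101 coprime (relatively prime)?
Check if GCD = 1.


Euclidean algorithm:
217 = 2 * 101 + 15
101 = 6 * 15 + 11
15 = 1 * 11 + 4
11 = 2 * 4 + 3
4 = 1 * 3 + 1
3 = 3 * 1 + 0
GCD(217, 101) = 1

Yes, coprime (GCD = 1)


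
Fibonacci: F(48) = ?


Sequence: 1, 1, 2, 3, 5, 8, 13, 21, 34, 55, 89, 144, 233, 377, 610, 987, 1597, 2584, 4181, 6765, 10946, 17711, 28657, 46368, 75025, 121393, 196418, 317811, 514229, 832040, 1346269, 2178309, 3524578, 5702887, 9227465, 14930352, 24157817, 39088169, 63245986, 102334155, 165580141, 267914296, 433494437, 701408733, 1134903170, 1836311903, 2971215073, 4807526976
F(48) = 4807526976


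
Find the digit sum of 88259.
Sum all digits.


8 + 8 + 2 + 5 + 9 = 32


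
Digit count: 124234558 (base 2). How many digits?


124234558 in base 2 = 111011001111010101100111110
Number of digits = 27

27 digits (base 2)


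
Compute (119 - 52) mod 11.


119 - 52 = 67
67 mod 11 = 1


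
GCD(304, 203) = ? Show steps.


304 = 1 * 203 + 101
203 = 2 * 101 + 1
101 = 101 * 1 + 0
GCD = 1


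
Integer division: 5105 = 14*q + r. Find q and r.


5105 = 14 * 364 + 9
Check: 5096 + 9 = 5105

q = 364, r = 9


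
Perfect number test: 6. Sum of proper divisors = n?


Proper divisors of 6: 1, 2, 3
Sum = 1 + 2 + 3 = 6

Yes, 6 is perfect (6 = 6)


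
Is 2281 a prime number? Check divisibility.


Check divisors up to sqrt(2281) = 47.7598
No divisors found.
2281 is prime.

Yes, 2281 is prime


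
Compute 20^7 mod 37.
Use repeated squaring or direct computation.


20^1 mod 37 = 20
20^2 mod 37 = 30
20^3 mod 37 = 8
20^4 mod 37 = 12
20^5 mod 37 = 18
20^6 mod 37 = 27
20^7 mod 37 = 22


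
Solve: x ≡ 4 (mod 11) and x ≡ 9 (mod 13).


M = 11*13 = 143
M1 = M/11 = 13, M2 = M/13 = 11
M1^(-1) mod 11 = 6, M2^(-1) mod 13 = 6
x = 4*13*6 + 9*11*6 = 906
906 mod 143 = 48
Check: 48 mod 11 = 4 ✓, 48 mod 13 = 9 ✓

x ≡ 48 (mod 143)


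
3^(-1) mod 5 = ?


Use the extended Euclidean algorithm on (5, 3); each row r = 5*s + 3*t:
r=5, s=1, t=0
r=3, s=0, t=1
q=1: r=2, s=1, t=-1   [5*(1) + 3*(-1) = 2]
q=1: r=1, s=-1, t=2   [5*(-1) + 3*(2) = 1]
q=2: r=0, s=3, t=-5   [5*(3) + 3*(-5) = 0]
GCD = 1 with t = 2, so 3*(2) ≡ 1 (mod 5)
Inverse = 2 mod 5 = 2
Check: 3 * 2 = 6 ≡ 1 (mod 5)

3^(-1) ≡ 2 (mod 5)


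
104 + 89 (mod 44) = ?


104 + 89 = 193
193 mod 44 = 17


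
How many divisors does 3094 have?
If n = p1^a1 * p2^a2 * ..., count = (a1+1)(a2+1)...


3094 = 2^1 × 7^1 × 13^1 × 17^1
d(3094) = (1+1) × (1+1) × (1+1) × (1+1) = 16

16 divisors


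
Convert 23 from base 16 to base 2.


23 (base 16) = 35 (decimal)
35 (decimal) = 100011 (base 2)


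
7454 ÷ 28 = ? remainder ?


7454 = 28 * 266 + 6
Check: 7448 + 6 = 7454

q = 266, r = 6


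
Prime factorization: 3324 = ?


3324 / 2 = 1662
1662 / 2 = 831
831 / 3 = 277
277 / 277 = 1
3324 = 2^2 × 3 × 277


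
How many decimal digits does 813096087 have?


813096087 has 9 digits in base 10
floor(log10(813096087)) + 1 = floor(8.9101) + 1 = 9

9 digits (base 10)


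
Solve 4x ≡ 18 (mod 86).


GCD(4, 86) = 2 divides 18
Divide: 2x ≡ 9 (mod 43)
x ≡ 26 (mod 43)


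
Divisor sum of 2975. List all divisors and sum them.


Divisors of 2975: 1, 5, 7, 17, 25, 35, 85, 119, 175, 425, 595, 2975
Sum = 1 + 5 + 7 + 17 + 25 + 35 + 85 + 119 + 175 + 425 + 595 + 2975 = 4464

σ(2975) = 4464


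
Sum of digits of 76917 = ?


7 + 6 + 9 + 1 + 7 = 30


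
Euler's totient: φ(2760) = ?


2760 = 2^3 × 3 × 5 × 23
Prime factors: 2, 3, 5, 23
φ(2760) = 2760 × (1-1/2) × (1-1/3) × (1-1/5) × (1-1/23)
= 2760 × 1/2 × 2/3 × 4/5 × 22/23 = 704

φ(2760) = 704


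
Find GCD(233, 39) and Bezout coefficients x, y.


Tabular extended Euclidean (each row: r = 233*s + 39*t):
r=233, s=1, t=0
r=39, s=0, t=1
q=5: r=38, s=1, t=-5   [233*(1) + 39*(-5) = 38]
q=1: r=1, s=-1, t=6   [233*(-1) + 39*(6) = 1]
q=38: r=0, s=39, t=-233   [233*(39) + 39*(-233) = 0]
GCD = 1; from the row with r=1: x=-1, y=6
Check: 233*(-1) + 39*(6) = -233 + 234 = 1

GCD = 1, x = -1, y = 6


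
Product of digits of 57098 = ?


5 × 7 × 0 × 9 × 8 = 0


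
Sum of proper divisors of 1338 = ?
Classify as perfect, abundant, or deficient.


Proper divisors: 1, 2, 3, 6, 223, 446, 669
Sum = 1 + 2 + 3 + 6 + 223 + 446 + 669 = 1350
1350 > 1338 → abundant

s(1338) = 1350 (abundant)


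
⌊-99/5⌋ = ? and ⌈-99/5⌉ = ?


-99/5 = -19.8000
floor = -20
ceil = -19

floor = -20, ceil = -19


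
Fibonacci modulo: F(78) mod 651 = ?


F(k) mod 651 for k=1..78:
1, 1, 2, 3, 5, 8, 13, 21, 34, 55, 89, 144, 233, 377, 610, 336, 295, 631, 275, 255, 530, 134, 13, 147, 160, 307, 467, 123, 590, 62, 1, 63, 64, 127, 191, 318, 509, 176, 34, 210, 244, 454, 47, 501, 548, 398, 295, 42, 337, 379, 65, 444, 509, 302, 160, 462, 622, 433, 404, 186, 590, 125, 64, 189, 253, 442, 44, 486, 530, 365, 244, 609, 202, 160, 362, 522, 233, 104
F(78) mod 651 = 104


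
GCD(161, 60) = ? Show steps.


161 = 2 * 60 + 41
60 = 1 * 41 + 19
41 = 2 * 19 + 3
19 = 6 * 3 + 1
3 = 3 * 1 + 0
GCD = 1


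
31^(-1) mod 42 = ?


Use the extended Euclidean algorithm on (42, 31); each row r = 42*s + 31*t:
r=42, s=1, t=0
r=31, s=0, t=1
q=1: r=11, s=1, t=-1   [42*(1) + 31*(-1) = 11]
q=2: r=9, s=-2, t=3   [42*(-2) + 31*(3) = 9]
q=1: r=2, s=3, t=-4   [42*(3) + 31*(-4) = 2]
q=4: r=1, s=-14, t=19   [42*(-14) + 31*(19) = 1]
q=2: r=0, s=31, t=-42   [42*(31) + 31*(-42) = 0]
GCD = 1 with t = 19, so 31*(19) ≡ 1 (mod 42)
Inverse = 19 mod 42 = 19
Check: 31 * 19 = 589 ≡ 1 (mod 42)

31^(-1) ≡ 19 (mod 42)


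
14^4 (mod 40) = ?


14^1 mod 40 = 14
14^2 mod 40 = 36
14^3 mod 40 = 24
14^4 mod 40 = 16


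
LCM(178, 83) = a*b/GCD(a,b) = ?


GCD(178, 83) = 1
LCM = 178*83/1 = 14774/1 = 14774

LCM = 14774


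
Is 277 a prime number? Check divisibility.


Check divisors up to sqrt(277) = 16.6433
No divisors found.
277 is prime.

Yes, 277 is prime


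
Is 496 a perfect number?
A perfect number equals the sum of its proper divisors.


Proper divisors of 496: 1, 2, 4, 8, 16, 31, 62, 124, 248
Sum = 1 + 2 + 4 + 8 + 16 + 31 + 62 + 124 + 248 = 496

Yes, 496 is perfect (496 = 496)


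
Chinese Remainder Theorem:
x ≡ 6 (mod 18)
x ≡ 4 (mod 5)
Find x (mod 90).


M = 18*5 = 90
M1 = M/18 = 5, M2 = M/5 = 18
M1^(-1) mod 18 = 11, M2^(-1) mod 5 = 2
x = 6*5*11 + 4*18*2 = 474
474 mod 90 = 24
Check: 24 mod 18 = 6 ✓, 24 mod 5 = 4 ✓

x ≡ 24 (mod 90)


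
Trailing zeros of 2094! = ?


floor(2094/5) = 418
floor(2094/25) = 83
floor(2094/125) = 16
floor(2094/625) = 3
Total = 520

520 trailing zeros


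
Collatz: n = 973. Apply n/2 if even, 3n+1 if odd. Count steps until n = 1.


973 → 2920 → 1460 → 730 → 365 → 1096 → 548 → 274 → 137 → 412 → 206 → 103 → 310 → 155 → 466 → 233 → 700 → 350 → 175 → 526 → 263 → 790 → 395 → 1186 → 593 → 1780 → 890 → 445 → 1336 → 668 → 334 → 167 → 502 → 251 → 754 → 377 → 1132 → 566 → 283 → 850 → 425 → 1276 → 638 → 319 → 958 → 479 → 1438 → 719 → 2158 → 1079 → 3238 → 1619 → 4858 → 2429 → 7288 → 3644 → 1822 → 911 → 2734 → 1367 → 4102 → 2051 → 6154 → 3077 → 9232 → 4616 → 2308 → 1154 → 577 → 1732 → 866 → 433 → 1300 → 650 → 325 → 976 → 488 → 244 → 122 → 61 → 184 → 92 → 46 → 23 → 70 → 35 → 106 → 53 → 160 → 80 → 40 → 20 → 10 → 5 → 16 → 8 → 4 → 2 → 1
Total steps = 98

98 steps


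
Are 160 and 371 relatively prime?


Euclidean algorithm:
371 = 2 * 160 + 51
160 = 3 * 51 + 7
51 = 7 * 7 + 2
7 = 3 * 2 + 1
2 = 2 * 1 + 0
GCD(160, 371) = 1

Yes, coprime (GCD = 1)


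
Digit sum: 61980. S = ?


6 + 1 + 9 + 8 + 0 = 24


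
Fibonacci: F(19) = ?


Sequence: 1, 1, 2, 3, 5, 8, 13, 21, 34, 55, 89, 144, 233, 377, 610, 987, 1597, 2584, 4181
F(19) = 4181


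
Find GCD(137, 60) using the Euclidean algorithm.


137 = 2 * 60 + 17
60 = 3 * 17 + 9
17 = 1 * 9 + 8
9 = 1 * 8 + 1
8 = 8 * 1 + 0
GCD = 1


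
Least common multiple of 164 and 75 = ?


GCD(164, 75) = 1
LCM = 164*75/1 = 12300/1 = 12300

LCM = 12300


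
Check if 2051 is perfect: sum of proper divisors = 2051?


Proper divisors of 2051: 1, 7, 293
Sum = 1 + 7 + 293 = 301

No, 2051 is not perfect (301 ≠ 2051)


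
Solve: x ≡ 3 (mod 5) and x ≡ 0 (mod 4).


M = 5*4 = 20
M1 = M/5 = 4, M2 = M/4 = 5
M1^(-1) mod 5 = 4, M2^(-1) mod 4 = 1
x = 3*4*4 + 0*5*1 = 48
48 mod 20 = 8
Check: 8 mod 5 = 3 ✓, 8 mod 4 = 0 ✓

x ≡ 8 (mod 20)


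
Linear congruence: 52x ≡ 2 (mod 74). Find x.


GCD(52, 74) = 2 divides 2
Divide: 26x ≡ 1 (mod 37)
x ≡ 10 (mod 37)


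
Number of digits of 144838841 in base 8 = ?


144838841 in base 8 = 1050410271
Number of digits = 10

10 digits (base 8)


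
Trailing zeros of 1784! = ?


floor(1784/5) = 356
floor(1784/25) = 71
floor(1784/125) = 14
floor(1784/625) = 2
Total = 443

443 trailing zeros


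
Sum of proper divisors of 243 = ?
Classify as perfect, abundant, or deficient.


Proper divisors: 1, 3, 9, 27, 81
Sum = 1 + 3 + 9 + 27 + 81 = 121
121 < 243 → deficient

s(243) = 121 (deficient)


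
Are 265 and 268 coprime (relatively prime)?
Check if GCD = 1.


Euclidean algorithm:
268 = 1 * 265 + 3
265 = 88 * 3 + 1
3 = 3 * 1 + 0
GCD(265, 268) = 1

Yes, coprime (GCD = 1)


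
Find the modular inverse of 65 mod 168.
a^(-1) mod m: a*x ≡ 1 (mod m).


Use the extended Euclidean algorithm on (168, 65); each row r = 168*s + 65*t:
r=168, s=1, t=0
r=65, s=0, t=1
q=2: r=38, s=1, t=-2   [168*(1) + 65*(-2) = 38]
q=1: r=27, s=-1, t=3   [168*(-1) + 65*(3) = 27]
q=1: r=11, s=2, t=-5   [168*(2) + 65*(-5) = 11]
q=2: r=5, s=-5, t=13   [168*(-5) + 65*(13) = 5]
q=2: r=1, s=12, t=-31   [168*(12) + 65*(-31) = 1]
q=5: r=0, s=-65, t=168   [168*(-65) + 65*(168) = 0]
GCD = 1 with t = -31, so 65*(-31) ≡ 1 (mod 168)
Inverse = -31 mod 168 = 137
Check: 65 * 137 = 8905 ≡ 1 (mod 168)

65^(-1) ≡ 137 (mod 168)


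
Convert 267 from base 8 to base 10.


267 (base 8) = 183 (decimal)
183 (decimal) = 183 (base 10)


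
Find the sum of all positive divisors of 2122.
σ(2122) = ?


Divisors of 2122: 1, 2, 1061, 2122
Sum = 1 + 2 + 1061 + 2122 = 3186

σ(2122) = 3186


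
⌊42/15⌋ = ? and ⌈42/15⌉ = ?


42/15 = 2.8000
floor = 2
ceil = 3

floor = 2, ceil = 3


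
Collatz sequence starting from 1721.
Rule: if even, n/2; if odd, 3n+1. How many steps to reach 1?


1721 → 5164 → 2582 → 1291 → 3874 → 1937 → 5812 → 2906 → 1453 → 4360 → 2180 → 1090 → 545 → 1636 → 818 → 409 → 1228 → 614 → 307 → 922 → 461 → 1384 → 692 → 346 → 173 → 520 → 260 → 130 → 65 → 196 → 98 → 49 → 148 → 74 → 37 → 112 → 56 → 28 → 14 → 7 → 22 → 11 → 34 → 17 → 52 → 26 → 13 → 40 → 20 → 10 → 5 → 16 → 8 → 4 → 2 → 1
Total steps = 55

55 steps


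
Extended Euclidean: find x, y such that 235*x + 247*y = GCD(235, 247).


Tabular extended Euclidean (each row: r = 235*s + 247*t):
r=235, s=1, t=0
r=247, s=0, t=1
q=0: r=235, s=1, t=0   [235*(1) + 247*(0) = 235]
q=1: r=12, s=-1, t=1   [235*(-1) + 247*(1) = 12]
q=19: r=7, s=20, t=-19   [235*(20) + 247*(-19) = 7]
q=1: r=5, s=-21, t=20   [235*(-21) + 247*(20) = 5]
q=1: r=2, s=41, t=-39   [235*(41) + 247*(-39) = 2]
q=2: r=1, s=-103, t=98   [235*(-103) + 247*(98) = 1]
q=2: r=0, s=247, t=-235   [235*(247) + 247*(-235) = 0]
GCD = 1; from the row with r=1: x=-103, y=98
Check: 235*(-103) + 247*(98) = -24205 + 24206 = 1

GCD = 1, x = -103, y = 98


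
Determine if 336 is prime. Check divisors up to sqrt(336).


336 / 2 = 168 (exact division)
336 is NOT prime.

No, 336 is not prime


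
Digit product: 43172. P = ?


4 × 3 × 1 × 7 × 2 = 168


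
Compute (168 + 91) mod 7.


168 + 91 = 259
259 mod 7 = 0


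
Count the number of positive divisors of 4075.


4075 = 5^2 × 163^1
d(4075) = (2+1) × (1+1) = 6

6 divisors


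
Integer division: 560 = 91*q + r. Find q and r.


560 = 91 * 6 + 14
Check: 546 + 14 = 560

q = 6, r = 14


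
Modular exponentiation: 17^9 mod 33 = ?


17^1 mod 33 = 17
17^2 mod 33 = 25
17^3 mod 33 = 29
17^4 mod 33 = 31
17^5 mod 33 = 32
17^6 mod 33 = 16
17^7 mod 33 = 8
17^8 mod 33 = 4
17^9 mod 33 = 2


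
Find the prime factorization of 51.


51 / 3 = 17
17 / 17 = 1
51 = 3 × 17


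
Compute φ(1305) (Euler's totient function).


1305 = 3^2 × 5 × 29
Prime factors: 3, 5, 29
φ(1305) = 1305 × (1-1/3) × (1-1/5) × (1-1/29)
= 1305 × 2/3 × 4/5 × 28/29 = 672

φ(1305) = 672


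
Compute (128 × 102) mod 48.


128 × 102 = 13056
13056 mod 48 = 0


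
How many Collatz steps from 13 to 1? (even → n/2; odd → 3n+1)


13 → 40 → 20 → 10 → 5 → 16 → 8 → 4 → 2 → 1
Total steps = 9

9 steps


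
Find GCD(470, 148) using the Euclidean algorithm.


470 = 3 * 148 + 26
148 = 5 * 26 + 18
26 = 1 * 18 + 8
18 = 2 * 8 + 2
8 = 4 * 2 + 0
GCD = 2


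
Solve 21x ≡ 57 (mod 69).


GCD(21, 69) = 3 divides 57
Divide: 7x ≡ 19 (mod 23)
x ≡ 6 (mod 23)


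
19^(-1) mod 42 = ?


Use the extended Euclidean algorithm on (42, 19); each row r = 42*s + 19*t:
r=42, s=1, t=0
r=19, s=0, t=1
q=2: r=4, s=1, t=-2   [42*(1) + 19*(-2) = 4]
q=4: r=3, s=-4, t=9   [42*(-4) + 19*(9) = 3]
q=1: r=1, s=5, t=-11   [42*(5) + 19*(-11) = 1]
q=3: r=0, s=-19, t=42   [42*(-19) + 19*(42) = 0]
GCD = 1 with t = -11, so 19*(-11) ≡ 1 (mod 42)
Inverse = -11 mod 42 = 31
Check: 19 * 31 = 589 ≡ 1 (mod 42)

19^(-1) ≡ 31 (mod 42)


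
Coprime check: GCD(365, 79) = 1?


Euclidean algorithm:
365 = 4 * 79 + 49
79 = 1 * 49 + 30
49 = 1 * 30 + 19
30 = 1 * 19 + 11
19 = 1 * 11 + 8
11 = 1 * 8 + 3
8 = 2 * 3 + 2
3 = 1 * 2 + 1
2 = 2 * 1 + 0
GCD(365, 79) = 1

Yes, coprime (GCD = 1)


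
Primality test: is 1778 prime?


1778 / 2 = 889 (exact division)
1778 is NOT prime.

No, 1778 is not prime


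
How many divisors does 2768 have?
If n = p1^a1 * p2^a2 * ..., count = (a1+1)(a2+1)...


2768 = 2^4 × 173^1
d(2768) = (4+1) × (1+1) = 10

10 divisors


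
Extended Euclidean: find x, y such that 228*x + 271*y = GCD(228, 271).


Tabular extended Euclidean (each row: r = 228*s + 271*t):
r=228, s=1, t=0
r=271, s=0, t=1
q=0: r=228, s=1, t=0   [228*(1) + 271*(0) = 228]
q=1: r=43, s=-1, t=1   [228*(-1) + 271*(1) = 43]
q=5: r=13, s=6, t=-5   [228*(6) + 271*(-5) = 13]
q=3: r=4, s=-19, t=16   [228*(-19) + 271*(16) = 4]
q=3: r=1, s=63, t=-53   [228*(63) + 271*(-53) = 1]
q=4: r=0, s=-271, t=228   [228*(-271) + 271*(228) = 0]
GCD = 1; from the row with r=1: x=63, y=-53
Check: 228*(63) + 271*(-53) = 14364 - 14363 = 1

GCD = 1, x = 63, y = -53


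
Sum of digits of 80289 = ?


8 + 0 + 2 + 8 + 9 = 27


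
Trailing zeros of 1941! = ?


floor(1941/5) = 388
floor(1941/25) = 77
floor(1941/125) = 15
floor(1941/625) = 3
Total = 483

483 trailing zeros


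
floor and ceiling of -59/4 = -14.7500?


-59/4 = -14.7500
floor = -15
ceil = -14

floor = -15, ceil = -14


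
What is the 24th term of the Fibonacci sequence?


Sequence: 1, 1, 2, 3, 5, 8, 13, 21, 34, 55, 89, 144, 233, 377, 610, 987, 1597, 2584, 4181, 6765, 10946, 17711, 28657, 46368
F(24) = 46368


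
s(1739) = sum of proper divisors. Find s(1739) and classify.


Proper divisors: 1, 37, 47
Sum = 1 + 37 + 47 = 85
85 < 1739 → deficient

s(1739) = 85 (deficient)


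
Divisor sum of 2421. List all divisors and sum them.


Divisors of 2421: 1, 3, 9, 269, 807, 2421
Sum = 1 + 3 + 9 + 269 + 807 + 2421 = 3510

σ(2421) = 3510


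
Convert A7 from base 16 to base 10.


A7 (base 16) = 167 (decimal)
167 (decimal) = 167 (base 10)


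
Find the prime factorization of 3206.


3206 / 2 = 1603
1603 / 7 = 229
229 / 229 = 1
3206 = 2 × 7 × 229


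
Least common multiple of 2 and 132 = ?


GCD(2, 132) = 2
LCM = 2*132/2 = 264/2 = 132

LCM = 132


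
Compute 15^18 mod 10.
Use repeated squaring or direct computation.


15^1 mod 10 = 5
15^2 mod 10 = 5
15^3 mod 10 = 5
15^4 mod 10 = 5
15^5 mod 10 = 5
15^6 mod 10 = 5
15^7 mod 10 = 5
15^8 mod 10 = 5
15^9 mod 10 = 5
15^10 mod 10 = 5
15^11 mod 10 = 5
15^12 mod 10 = 5
15^13 mod 10 = 5
15^14 mod 10 = 5
15^15 mod 10 = 5
15^16 mod 10 = 5
15^17 mod 10 = 5
15^18 mod 10 = 5


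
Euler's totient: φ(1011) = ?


1011 = 3 × 337
Prime factors: 3, 337
φ(1011) = 1011 × (1-1/3) × (1-1/337)
= 1011 × 2/3 × 336/337 = 672

φ(1011) = 672


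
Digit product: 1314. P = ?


1 × 3 × 1 × 4 = 12


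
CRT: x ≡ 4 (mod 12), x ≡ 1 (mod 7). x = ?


M = 12*7 = 84
M1 = M/12 = 7, M2 = M/7 = 12
M1^(-1) mod 12 = 7, M2^(-1) mod 7 = 3
x = 4*7*7 + 1*12*3 = 232
232 mod 84 = 64
Check: 64 mod 12 = 4 ✓, 64 mod 7 = 1 ✓

x ≡ 64 (mod 84)


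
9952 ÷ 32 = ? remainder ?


9952 = 32 * 311 + 0
Check: 9952 + 0 = 9952

q = 311, r = 0


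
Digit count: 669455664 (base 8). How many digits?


669455664 in base 8 = 4771612460
Number of digits = 10

10 digits (base 8)


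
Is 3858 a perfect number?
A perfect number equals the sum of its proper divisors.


Proper divisors of 3858: 1, 2, 3, 6, 643, 1286, 1929
Sum = 1 + 2 + 3 + 6 + 643 + 1286 + 1929 = 3870

No, 3858 is not perfect (3870 ≠ 3858)


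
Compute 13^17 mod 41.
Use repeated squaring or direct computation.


13^1 mod 41 = 13
13^2 mod 41 = 5
13^3 mod 41 = 24
13^4 mod 41 = 25
13^5 mod 41 = 38
13^6 mod 41 = 2
13^7 mod 41 = 26
13^8 mod 41 = 10
13^9 mod 41 = 7
13^10 mod 41 = 9
13^11 mod 41 = 35
13^12 mod 41 = 4
13^13 mod 41 = 11
13^14 mod 41 = 20
13^15 mod 41 = 14
13^16 mod 41 = 18
13^17 mod 41 = 29


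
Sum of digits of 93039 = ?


9 + 3 + 0 + 3 + 9 = 24


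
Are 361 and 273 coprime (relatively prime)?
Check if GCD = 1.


Euclidean algorithm:
361 = 1 * 273 + 88
273 = 3 * 88 + 9
88 = 9 * 9 + 7
9 = 1 * 7 + 2
7 = 3 * 2 + 1
2 = 2 * 1 + 0
GCD(361, 273) = 1

Yes, coprime (GCD = 1)


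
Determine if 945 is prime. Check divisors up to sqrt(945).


945 / 3 = 315 (exact division)
945 is NOT prime.

No, 945 is not prime


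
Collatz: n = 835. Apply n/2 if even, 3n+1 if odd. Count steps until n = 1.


835 → 2506 → 1253 → 3760 → 1880 → 940 → 470 → 235 → 706 → 353 → 1060 → 530 → 265 → 796 → 398 → 199 → 598 → 299 → 898 → 449 → 1348 → 674 → 337 → 1012 → 506 → 253 → 760 → 380 → 190 → 95 → 286 → 143 → 430 → 215 → 646 → 323 → 970 → 485 → 1456 → 728 → 364 → 182 → 91 → 274 → 137 → 412 → 206 → 103 → 310 → 155 → 466 → 233 → 700 → 350 → 175 → 526 → 263 → 790 → 395 → 1186 → 593 → 1780 → 890 → 445 → 1336 → 668 → 334 → 167 → 502 → 251 → 754 → 377 → 1132 → 566 → 283 → 850 → 425 → 1276 → 638 → 319 → 958 → 479 → 1438 → 719 → 2158 → 1079 → 3238 → 1619 → 4858 → 2429 → 7288 → 3644 → 1822 → 911 → 2734 → 1367 → 4102 → 2051 → 6154 → 3077 → 9232 → 4616 → 2308 → 1154 → 577 → 1732 → 866 → 433 → 1300 → 650 → 325 → 976 → 488 → 244 → 122 → 61 → 184 → 92 → 46 → 23 → 70 → 35 → 106 → 53 → 160 → 80 → 40 → 20 → 10 → 5 → 16 → 8 → 4 → 2 → 1
Total steps = 134

134 steps


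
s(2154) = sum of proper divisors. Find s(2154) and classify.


Proper divisors: 1, 2, 3, 6, 359, 718, 1077
Sum = 1 + 2 + 3 + 6 + 359 + 718 + 1077 = 2166
2166 > 2154 → abundant

s(2154) = 2166 (abundant)


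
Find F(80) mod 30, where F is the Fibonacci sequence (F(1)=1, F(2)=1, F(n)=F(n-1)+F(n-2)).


F(k) mod 30 for k=1..80:
1, 1, 2, 3, 5, 8, 13, 21, 4, 25, 29, 24, 23, 17, 10, 27, 7, 4, 11, 15, 26, 11, 7, 18, 25, 13, 8, 21, 29, 20, 19, 9, 28, 7, 5, 12, 17, 29, 16, 15, 1, 16, 17, 3, 20, 23, 13, 6, 19, 25, 14, 9, 23, 2, 25, 27, 22, 19, 11, 0, 11, 11, 22, 3, 25, 28, 23, 21, 14, 5, 19, 24, 13, 7, 20, 27, 17, 14, 1, 15
F(80) mod 30 = 15


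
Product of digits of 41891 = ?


4 × 1 × 8 × 9 × 1 = 288


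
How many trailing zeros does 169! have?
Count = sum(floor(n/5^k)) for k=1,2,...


floor(169/5) = 33
floor(169/25) = 6
floor(169/125) = 1
Total = 40

40 trailing zeros


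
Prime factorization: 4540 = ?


4540 / 2 = 2270
2270 / 2 = 1135
1135 / 5 = 227
227 / 227 = 1
4540 = 2^2 × 5 × 227


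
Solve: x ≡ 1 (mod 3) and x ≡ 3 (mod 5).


M = 3*5 = 15
M1 = M/3 = 5, M2 = M/5 = 3
M1^(-1) mod 3 = 2, M2^(-1) mod 5 = 2
x = 1*5*2 + 3*3*2 = 28
28 mod 15 = 13
Check: 13 mod 3 = 1 ✓, 13 mod 5 = 3 ✓

x ≡ 13 (mod 15)


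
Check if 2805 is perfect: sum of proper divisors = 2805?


Proper divisors of 2805: 1, 3, 5, 11, 15, 17, 33, 51, 55, 85, 165, 187, 255, 561, 935
Sum = 1 + 3 + 5 + 11 + 15 + 17 + 33 + 51 + 55 + 85 + 165 + 187 + 255 + 561 + 935 = 2379

No, 2805 is not perfect (2379 ≠ 2805)


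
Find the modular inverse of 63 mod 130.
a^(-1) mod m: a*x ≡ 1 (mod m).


Use the extended Euclidean algorithm on (130, 63); each row r = 130*s + 63*t:
r=130, s=1, t=0
r=63, s=0, t=1
q=2: r=4, s=1, t=-2   [130*(1) + 63*(-2) = 4]
q=15: r=3, s=-15, t=31   [130*(-15) + 63*(31) = 3]
q=1: r=1, s=16, t=-33   [130*(16) + 63*(-33) = 1]
q=3: r=0, s=-63, t=130   [130*(-63) + 63*(130) = 0]
GCD = 1 with t = -33, so 63*(-33) ≡ 1 (mod 130)
Inverse = -33 mod 130 = 97
Check: 63 * 97 = 6111 ≡ 1 (mod 130)

63^(-1) ≡ 97 (mod 130)


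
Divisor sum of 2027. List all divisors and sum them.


Divisors of 2027: 1, 2027
Sum = 1 + 2027 = 2028

σ(2027) = 2028


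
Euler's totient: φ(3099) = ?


3099 = 3 × 1033
Prime factors: 3, 1033
φ(3099) = 3099 × (1-1/3) × (1-1/1033)
= 3099 × 2/3 × 1032/1033 = 2064

φ(3099) = 2064


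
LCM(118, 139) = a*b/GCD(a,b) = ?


GCD(118, 139) = 1
LCM = 118*139/1 = 16402/1 = 16402

LCM = 16402


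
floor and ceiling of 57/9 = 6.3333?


57/9 = 6.3333
floor = 6
ceil = 7

floor = 6, ceil = 7


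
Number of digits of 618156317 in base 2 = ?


618156317 in base 2 = 100100110110000101000100011101
Number of digits = 30

30 digits (base 2)


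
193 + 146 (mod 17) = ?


193 + 146 = 339
339 mod 17 = 16


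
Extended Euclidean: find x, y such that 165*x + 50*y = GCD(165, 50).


Tabular extended Euclidean (each row: r = 165*s + 50*t):
r=165, s=1, t=0
r=50, s=0, t=1
q=3: r=15, s=1, t=-3   [165*(1) + 50*(-3) = 15]
q=3: r=5, s=-3, t=10   [165*(-3) + 50*(10) = 5]
q=3: r=0, s=10, t=-33   [165*(10) + 50*(-33) = 0]
GCD = 5; from the row with r=5: x=-3, y=10
Check: 165*(-3) + 50*(10) = -495 + 500 = 5

GCD = 5, x = -3, y = 10


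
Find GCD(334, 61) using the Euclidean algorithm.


334 = 5 * 61 + 29
61 = 2 * 29 + 3
29 = 9 * 3 + 2
3 = 1 * 2 + 1
2 = 2 * 1 + 0
GCD = 1


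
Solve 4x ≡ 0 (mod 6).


GCD(4, 6) = 2 divides 0
Divide: 2x ≡ 0 (mod 3)
x ≡ 0 (mod 3)


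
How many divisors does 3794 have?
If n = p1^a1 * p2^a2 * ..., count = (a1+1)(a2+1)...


3794 = 2^1 × 7^1 × 271^1
d(3794) = (1+1) × (1+1) × (1+1) = 8

8 divisors


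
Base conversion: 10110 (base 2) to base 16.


10110 (base 2) = 22 (decimal)
22 (decimal) = 16 (base 16)


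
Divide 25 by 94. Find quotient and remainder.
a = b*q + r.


25 = 94 * 0 + 25
Check: 0 + 25 = 25

q = 0, r = 25


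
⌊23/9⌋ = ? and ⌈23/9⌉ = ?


23/9 = 2.5556
floor = 2
ceil = 3

floor = 2, ceil = 3


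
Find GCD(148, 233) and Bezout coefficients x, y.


Tabular extended Euclidean (each row: r = 148*s + 233*t):
r=148, s=1, t=0
r=233, s=0, t=1
q=0: r=148, s=1, t=0   [148*(1) + 233*(0) = 148]
q=1: r=85, s=-1, t=1   [148*(-1) + 233*(1) = 85]
q=1: r=63, s=2, t=-1   [148*(2) + 233*(-1) = 63]
q=1: r=22, s=-3, t=2   [148*(-3) + 233*(2) = 22]
q=2: r=19, s=8, t=-5   [148*(8) + 233*(-5) = 19]
q=1: r=3, s=-11, t=7   [148*(-11) + 233*(7) = 3]
q=6: r=1, s=74, t=-47   [148*(74) + 233*(-47) = 1]
q=3: r=0, s=-233, t=148   [148*(-233) + 233*(148) = 0]
GCD = 1; from the row with r=1: x=74, y=-47
Check: 148*(74) + 233*(-47) = 10952 - 10951 = 1

GCD = 1, x = 74, y = -47


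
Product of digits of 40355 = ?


4 × 0 × 3 × 5 × 5 = 0


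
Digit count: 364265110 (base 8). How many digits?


364265110 in base 8 = 2555437226
Number of digits = 10

10 digits (base 8)


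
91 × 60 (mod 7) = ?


91 × 60 = 5460
5460 mod 7 = 0


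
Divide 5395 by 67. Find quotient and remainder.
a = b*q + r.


5395 = 67 * 80 + 35
Check: 5360 + 35 = 5395

q = 80, r = 35


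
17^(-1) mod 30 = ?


Use the extended Euclidean algorithm on (30, 17); each row r = 30*s + 17*t:
r=30, s=1, t=0
r=17, s=0, t=1
q=1: r=13, s=1, t=-1   [30*(1) + 17*(-1) = 13]
q=1: r=4, s=-1, t=2   [30*(-1) + 17*(2) = 4]
q=3: r=1, s=4, t=-7   [30*(4) + 17*(-7) = 1]
q=4: r=0, s=-17, t=30   [30*(-17) + 17*(30) = 0]
GCD = 1 with t = -7, so 17*(-7) ≡ 1 (mod 30)
Inverse = -7 mod 30 = 23
Check: 17 * 23 = 391 ≡ 1 (mod 30)

17^(-1) ≡ 23 (mod 30)


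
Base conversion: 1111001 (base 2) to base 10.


1111001 (base 2) = 121 (decimal)
121 (decimal) = 121 (base 10)


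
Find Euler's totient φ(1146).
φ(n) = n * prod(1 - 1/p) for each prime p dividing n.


1146 = 2 × 3 × 191
Prime factors: 2, 3, 191
φ(1146) = 1146 × (1-1/2) × (1-1/3) × (1-1/191)
= 1146 × 1/2 × 2/3 × 190/191 = 380

φ(1146) = 380


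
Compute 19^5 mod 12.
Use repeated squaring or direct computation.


19^1 mod 12 = 7
19^2 mod 12 = 1
19^3 mod 12 = 7
19^4 mod 12 = 1
19^5 mod 12 = 7


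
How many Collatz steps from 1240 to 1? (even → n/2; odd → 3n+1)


1240 → 620 → 310 → 155 → 466 → 233 → 700 → 350 → 175 → 526 → 263 → 790 → 395 → 1186 → 593 → 1780 → 890 → 445 → 1336 → 668 → 334 → 167 → 502 → 251 → 754 → 377 → 1132 → 566 → 283 → 850 → 425 → 1276 → 638 → 319 → 958 → 479 → 1438 → 719 → 2158 → 1079 → 3238 → 1619 → 4858 → 2429 → 7288 → 3644 → 1822 → 911 → 2734 → 1367 → 4102 → 2051 → 6154 → 3077 → 9232 → 4616 → 2308 → 1154 → 577 → 1732 → 866 → 433 → 1300 → 650 → 325 → 976 → 488 → 244 → 122 → 61 → 184 → 92 → 46 → 23 → 70 → 35 → 106 → 53 → 160 → 80 → 40 → 20 → 10 → 5 → 16 → 8 → 4 → 2 → 1
Total steps = 88

88 steps


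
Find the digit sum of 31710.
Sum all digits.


3 + 1 + 7 + 1 + 0 = 12


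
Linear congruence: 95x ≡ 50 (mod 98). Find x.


GCD(95, 98) = 1, unique solution
a^(-1) mod 98 = 65
x = 65 * 50 mod 98 = 16

x ≡ 16 (mod 98)


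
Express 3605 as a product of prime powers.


3605 / 5 = 721
721 / 7 = 103
103 / 103 = 1
3605 = 5 × 7 × 103


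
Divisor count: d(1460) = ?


1460 = 2^2 × 5^1 × 73^1
d(1460) = (2+1) × (1+1) × (1+1) = 12

12 divisors


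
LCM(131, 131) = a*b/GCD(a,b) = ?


GCD(131, 131) = 131
LCM = 131*131/131 = 17161/131 = 131

LCM = 131


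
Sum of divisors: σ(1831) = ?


Divisors of 1831: 1, 1831
Sum = 1 + 1831 = 1832

σ(1831) = 1832


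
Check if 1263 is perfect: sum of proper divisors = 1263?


Proper divisors of 1263: 1, 3, 421
Sum = 1 + 3 + 421 = 425

No, 1263 is not perfect (425 ≠ 1263)


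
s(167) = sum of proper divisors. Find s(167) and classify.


Proper divisors: 1
Sum = 1 = 1
1 < 167 → deficient

s(167) = 1 (deficient)


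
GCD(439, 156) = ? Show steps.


439 = 2 * 156 + 127
156 = 1 * 127 + 29
127 = 4 * 29 + 11
29 = 2 * 11 + 7
11 = 1 * 7 + 4
7 = 1 * 4 + 3
4 = 1 * 3 + 1
3 = 3 * 1 + 0
GCD = 1


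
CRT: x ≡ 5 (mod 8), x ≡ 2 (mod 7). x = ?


M = 8*7 = 56
M1 = M/8 = 7, M2 = M/7 = 8
M1^(-1) mod 8 = 7, M2^(-1) mod 7 = 1
x = 5*7*7 + 2*8*1 = 261
261 mod 56 = 37
Check: 37 mod 8 = 5 ✓, 37 mod 7 = 2 ✓

x ≡ 37 (mod 56)


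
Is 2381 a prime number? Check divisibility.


Check divisors up to sqrt(2381) = 48.7955
No divisors found.
2381 is prime.

Yes, 2381 is prime


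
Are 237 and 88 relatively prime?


Euclidean algorithm:
237 = 2 * 88 + 61
88 = 1 * 61 + 27
61 = 2 * 27 + 7
27 = 3 * 7 + 6
7 = 1 * 6 + 1
6 = 6 * 1 + 0
GCD(237, 88) = 1

Yes, coprime (GCD = 1)


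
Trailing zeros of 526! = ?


floor(526/5) = 105
floor(526/25) = 21
floor(526/125) = 4
Total = 130

130 trailing zeros


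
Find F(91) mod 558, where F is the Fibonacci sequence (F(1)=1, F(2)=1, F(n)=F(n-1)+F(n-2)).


F(k) mod 558 for k=1..91:
1, 1, 2, 3, 5, 8, 13, 21, 34, 55, 89, 144, 233, 377, 52, 429, 481, 352, 275, 69, 344, 413, 199, 54, 253, 307, 2, 309, 311, 62, 373, 435, 250, 127, 377, 504, 323, 269, 34, 303, 337, 82, 419, 501, 362, 305, 109, 414, 523, 379, 344, 165, 509, 116, 67, 183, 250, 433, 125, 0, 125, 125, 250, 375, 67, 442, 509, 393, 344, 179, 523, 144, 109, 253, 362, 57, 419, 476, 337, 255, 34, 289, 323, 54, 377, 431, 250, 123, 373, 496, 311
F(91) mod 558 = 311


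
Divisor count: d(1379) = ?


1379 = 7^1 × 197^1
d(1379) = (1+1) × (1+1) = 4

4 divisors


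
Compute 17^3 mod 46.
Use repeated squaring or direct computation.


17^1 mod 46 = 17
17^2 mod 46 = 13
17^3 mod 46 = 37


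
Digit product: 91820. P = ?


9 × 1 × 8 × 2 × 0 = 0


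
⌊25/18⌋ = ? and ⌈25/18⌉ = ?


25/18 = 1.3889
floor = 1
ceil = 2

floor = 1, ceil = 2


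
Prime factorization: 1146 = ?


1146 / 2 = 573
573 / 3 = 191
191 / 191 = 1
1146 = 2 × 3 × 191


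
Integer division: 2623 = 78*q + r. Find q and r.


2623 = 78 * 33 + 49
Check: 2574 + 49 = 2623

q = 33, r = 49


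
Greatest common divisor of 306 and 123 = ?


306 = 2 * 123 + 60
123 = 2 * 60 + 3
60 = 20 * 3 + 0
GCD = 3


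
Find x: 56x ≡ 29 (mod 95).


GCD(56, 95) = 1, unique solution
a^(-1) mod 95 = 56
x = 56 * 29 mod 95 = 9

x ≡ 9 (mod 95)


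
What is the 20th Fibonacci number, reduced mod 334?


F(k) mod 334 for k=1..20:
1, 1, 2, 3, 5, 8, 13, 21, 34, 55, 89, 144, 233, 43, 276, 319, 261, 246, 173, 85
F(20) mod 334 = 85


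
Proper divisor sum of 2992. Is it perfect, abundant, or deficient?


Proper divisors: 1, 2, 4, 8, 11, 16, 17, 22, 34, 44, 68, 88, 136, 176, 187, 272, 374, 748, 1496
Sum = 1 + 2 + 4 + 8 + 11 + 16 + 17 + 22 + 34 + 44 + 68 + 88 + 136 + 176 + 187 + 272 + 374 + 748 + 1496 = 3704
3704 > 2992 → abundant

s(2992) = 3704 (abundant)


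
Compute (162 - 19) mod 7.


162 - 19 = 143
143 mod 7 = 3


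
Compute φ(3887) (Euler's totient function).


3887 = 13^2 × 23
Prime factors: 13, 23
φ(3887) = 3887 × (1-1/13) × (1-1/23)
= 3887 × 12/13 × 22/23 = 3432

φ(3887) = 3432


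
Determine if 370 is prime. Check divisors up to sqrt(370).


370 / 2 = 185 (exact division)
370 is NOT prime.

No, 370 is not prime


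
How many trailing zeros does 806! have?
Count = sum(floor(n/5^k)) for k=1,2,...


floor(806/5) = 161
floor(806/25) = 32
floor(806/125) = 6
floor(806/625) = 1
Total = 200

200 trailing zeros


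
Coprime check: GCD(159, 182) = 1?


Euclidean algorithm:
182 = 1 * 159 + 23
159 = 6 * 23 + 21
23 = 1 * 21 + 2
21 = 10 * 2 + 1
2 = 2 * 1 + 0
GCD(159, 182) = 1

Yes, coprime (GCD = 1)


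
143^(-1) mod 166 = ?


Use the extended Euclidean algorithm on (166, 143); each row r = 166*s + 143*t:
r=166, s=1, t=0
r=143, s=0, t=1
q=1: r=23, s=1, t=-1   [166*(1) + 143*(-1) = 23]
q=6: r=5, s=-6, t=7   [166*(-6) + 143*(7) = 5]
q=4: r=3, s=25, t=-29   [166*(25) + 143*(-29) = 3]
q=1: r=2, s=-31, t=36   [166*(-31) + 143*(36) = 2]
q=1: r=1, s=56, t=-65   [166*(56) + 143*(-65) = 1]
q=2: r=0, s=-143, t=166   [166*(-143) + 143*(166) = 0]
GCD = 1 with t = -65, so 143*(-65) ≡ 1 (mod 166)
Inverse = -65 mod 166 = 101
Check: 143 * 101 = 14443 ≡ 1 (mod 166)

143^(-1) ≡ 101 (mod 166)


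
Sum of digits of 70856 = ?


7 + 0 + 8 + 5 + 6 = 26


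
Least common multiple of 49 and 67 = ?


GCD(49, 67) = 1
LCM = 49*67/1 = 3283/1 = 3283

LCM = 3283


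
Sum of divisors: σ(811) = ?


Divisors of 811: 1, 811
Sum = 1 + 811 = 812

σ(811) = 812


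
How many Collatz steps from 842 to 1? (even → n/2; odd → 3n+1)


842 → 421 → 1264 → 632 → 316 → 158 → 79 → 238 → 119 → 358 → 179 → 538 → 269 → 808 → 404 → 202 → 101 → 304 → 152 → 76 → 38 → 19 → 58 → 29 → 88 → 44 → 22 → 11 → 34 → 17 → 52 → 26 → 13 → 40 → 20 → 10 → 5 → 16 → 8 → 4 → 2 → 1
Total steps = 41

41 steps


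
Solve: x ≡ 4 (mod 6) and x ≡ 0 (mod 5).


M = 6*5 = 30
M1 = M/6 = 5, M2 = M/5 = 6
M1^(-1) mod 6 = 5, M2^(-1) mod 5 = 1
x = 4*5*5 + 0*6*1 = 100
100 mod 30 = 10
Check: 10 mod 6 = 4 ✓, 10 mod 5 = 0 ✓

x ≡ 10 (mod 30)


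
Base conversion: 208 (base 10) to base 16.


208 (base 10) = 208 (decimal)
208 (decimal) = D0 (base 16)


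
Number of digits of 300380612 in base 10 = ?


300380612 has 9 digits in base 10
floor(log10(300380612)) + 1 = floor(8.4777) + 1 = 9

9 digits (base 10)


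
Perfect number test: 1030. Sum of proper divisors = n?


Proper divisors of 1030: 1, 2, 5, 10, 103, 206, 515
Sum = 1 + 2 + 5 + 10 + 103 + 206 + 515 = 842

No, 1030 is not perfect (842 ≠ 1030)


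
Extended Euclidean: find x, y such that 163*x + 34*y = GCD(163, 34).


Tabular extended Euclidean (each row: r = 163*s + 34*t):
r=163, s=1, t=0
r=34, s=0, t=1
q=4: r=27, s=1, t=-4   [163*(1) + 34*(-4) = 27]
q=1: r=7, s=-1, t=5   [163*(-1) + 34*(5) = 7]
q=3: r=6, s=4, t=-19   [163*(4) + 34*(-19) = 6]
q=1: r=1, s=-5, t=24   [163*(-5) + 34*(24) = 1]
q=6: r=0, s=34, t=-163   [163*(34) + 34*(-163) = 0]
GCD = 1; from the row with r=1: x=-5, y=24
Check: 163*(-5) + 34*(24) = -815 + 816 = 1

GCD = 1, x = -5, y = 24


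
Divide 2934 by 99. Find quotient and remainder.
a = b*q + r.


2934 = 99 * 29 + 63
Check: 2871 + 63 = 2934

q = 29, r = 63


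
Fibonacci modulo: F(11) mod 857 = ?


F(k) mod 857 for k=1..11:
1, 1, 2, 3, 5, 8, 13, 21, 34, 55, 89
F(11) mod 857 = 89


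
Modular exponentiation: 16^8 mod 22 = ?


16^1 mod 22 = 16
16^2 mod 22 = 14
16^3 mod 22 = 4
16^4 mod 22 = 20
16^5 mod 22 = 12
16^6 mod 22 = 16
16^7 mod 22 = 14
16^8 mod 22 = 4


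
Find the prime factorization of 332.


332 / 2 = 166
166 / 2 = 83
83 / 83 = 1
332 = 2^2 × 83


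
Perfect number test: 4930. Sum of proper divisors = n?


Proper divisors of 4930: 1, 2, 5, 10, 17, 29, 34, 58, 85, 145, 170, 290, 493, 986, 2465
Sum = 1 + 2 + 5 + 10 + 17 + 29 + 34 + 58 + 85 + 145 + 170 + 290 + 493 + 986 + 2465 = 4790

No, 4930 is not perfect (4790 ≠ 4930)


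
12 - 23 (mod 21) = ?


12 - 23 = -11
-11 mod 21 = 10


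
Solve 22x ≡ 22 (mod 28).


GCD(22, 28) = 2 divides 22
Divide: 11x ≡ 11 (mod 14)
x ≡ 1 (mod 14)


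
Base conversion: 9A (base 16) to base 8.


9A (base 16) = 154 (decimal)
154 (decimal) = 232 (base 8)


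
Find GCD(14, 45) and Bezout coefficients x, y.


Tabular extended Euclidean (each row: r = 14*s + 45*t):
r=14, s=1, t=0
r=45, s=0, t=1
q=0: r=14, s=1, t=0   [14*(1) + 45*(0) = 14]
q=3: r=3, s=-3, t=1   [14*(-3) + 45*(1) = 3]
q=4: r=2, s=13, t=-4   [14*(13) + 45*(-4) = 2]
q=1: r=1, s=-16, t=5   [14*(-16) + 45*(5) = 1]
q=2: r=0, s=45, t=-14   [14*(45) + 45*(-14) = 0]
GCD = 1; from the row with r=1: x=-16, y=5
Check: 14*(-16) + 45*(5) = -224 + 225 = 1

GCD = 1, x = -16, y = 5


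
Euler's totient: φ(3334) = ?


3334 = 2 × 1667
Prime factors: 2, 1667
φ(3334) = 3334 × (1-1/2) × (1-1/1667)
= 3334 × 1/2 × 1666/1667 = 1666

φ(3334) = 1666


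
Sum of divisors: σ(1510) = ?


Divisors of 1510: 1, 2, 5, 10, 151, 302, 755, 1510
Sum = 1 + 2 + 5 + 10 + 151 + 302 + 755 + 1510 = 2736

σ(1510) = 2736


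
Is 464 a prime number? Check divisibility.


464 / 2 = 232 (exact division)
464 is NOT prime.

No, 464 is not prime


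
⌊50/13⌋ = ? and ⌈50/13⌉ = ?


50/13 = 3.8462
floor = 3
ceil = 4

floor = 3, ceil = 4


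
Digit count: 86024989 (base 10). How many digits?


86024989 has 8 digits in base 10
floor(log10(86024989)) + 1 = floor(7.9346) + 1 = 8

8 digits (base 10)


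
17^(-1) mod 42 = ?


Use the extended Euclidean algorithm on (42, 17); each row r = 42*s + 17*t:
r=42, s=1, t=0
r=17, s=0, t=1
q=2: r=8, s=1, t=-2   [42*(1) + 17*(-2) = 8]
q=2: r=1, s=-2, t=5   [42*(-2) + 17*(5) = 1]
q=8: r=0, s=17, t=-42   [42*(17) + 17*(-42) = 0]
GCD = 1 with t = 5, so 17*(5) ≡ 1 (mod 42)
Inverse = 5 mod 42 = 5
Check: 17 * 5 = 85 ≡ 1 (mod 42)

17^(-1) ≡ 5 (mod 42)


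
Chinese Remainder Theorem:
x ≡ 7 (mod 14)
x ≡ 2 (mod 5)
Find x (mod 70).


M = 14*5 = 70
M1 = M/14 = 5, M2 = M/5 = 14
M1^(-1) mod 14 = 3, M2^(-1) mod 5 = 4
x = 7*5*3 + 2*14*4 = 217
217 mod 70 = 7
Check: 7 mod 14 = 7 ✓, 7 mod 5 = 2 ✓

x ≡ 7 (mod 70)


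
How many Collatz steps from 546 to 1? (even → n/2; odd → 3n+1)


546 → 273 → 820 → 410 → 205 → 616 → 308 → 154 → 77 → 232 → 116 → 58 → 29 → 88 → 44 → 22 → 11 → 34 → 17 → 52 → 26 → 13 → 40 → 20 → 10 → 5 → 16 → 8 → 4 → 2 → 1
Total steps = 30

30 steps


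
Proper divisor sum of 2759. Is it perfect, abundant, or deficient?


Proper divisors: 1, 31, 89
Sum = 1 + 31 + 89 = 121
121 < 2759 → deficient

s(2759) = 121 (deficient)


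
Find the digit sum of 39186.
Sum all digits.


3 + 9 + 1 + 8 + 6 = 27


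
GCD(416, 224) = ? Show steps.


416 = 1 * 224 + 192
224 = 1 * 192 + 32
192 = 6 * 32 + 0
GCD = 32


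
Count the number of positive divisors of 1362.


1362 = 2^1 × 3^1 × 227^1
d(1362) = (1+1) × (1+1) × (1+1) = 8

8 divisors


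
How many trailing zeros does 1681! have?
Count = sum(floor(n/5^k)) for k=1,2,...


floor(1681/5) = 336
floor(1681/25) = 67
floor(1681/125) = 13
floor(1681/625) = 2
Total = 418

418 trailing zeros


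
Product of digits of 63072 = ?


6 × 3 × 0 × 7 × 2 = 0


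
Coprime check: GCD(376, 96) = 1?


Euclidean algorithm:
376 = 3 * 96 + 88
96 = 1 * 88 + 8
88 = 11 * 8 + 0
GCD(376, 96) = 8

No, not coprime (GCD = 8)


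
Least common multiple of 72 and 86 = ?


GCD(72, 86) = 2
LCM = 72*86/2 = 6192/2 = 3096

LCM = 3096


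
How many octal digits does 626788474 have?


626788474 in base 8 = 4527004172
Number of digits = 10

10 digits (base 8)


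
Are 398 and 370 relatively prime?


Euclidean algorithm:
398 = 1 * 370 + 28
370 = 13 * 28 + 6
28 = 4 * 6 + 4
6 = 1 * 4 + 2
4 = 2 * 2 + 0
GCD(398, 370) = 2

No, not coprime (GCD = 2)


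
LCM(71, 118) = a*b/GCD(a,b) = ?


GCD(71, 118) = 1
LCM = 71*118/1 = 8378/1 = 8378

LCM = 8378


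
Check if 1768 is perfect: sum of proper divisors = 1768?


Proper divisors of 1768: 1, 2, 4, 8, 13, 17, 26, 34, 52, 68, 104, 136, 221, 442, 884
Sum = 1 + 2 + 4 + 8 + 13 + 17 + 26 + 34 + 52 + 68 + 104 + 136 + 221 + 442 + 884 = 2012

No, 1768 is not perfect (2012 ≠ 1768)
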